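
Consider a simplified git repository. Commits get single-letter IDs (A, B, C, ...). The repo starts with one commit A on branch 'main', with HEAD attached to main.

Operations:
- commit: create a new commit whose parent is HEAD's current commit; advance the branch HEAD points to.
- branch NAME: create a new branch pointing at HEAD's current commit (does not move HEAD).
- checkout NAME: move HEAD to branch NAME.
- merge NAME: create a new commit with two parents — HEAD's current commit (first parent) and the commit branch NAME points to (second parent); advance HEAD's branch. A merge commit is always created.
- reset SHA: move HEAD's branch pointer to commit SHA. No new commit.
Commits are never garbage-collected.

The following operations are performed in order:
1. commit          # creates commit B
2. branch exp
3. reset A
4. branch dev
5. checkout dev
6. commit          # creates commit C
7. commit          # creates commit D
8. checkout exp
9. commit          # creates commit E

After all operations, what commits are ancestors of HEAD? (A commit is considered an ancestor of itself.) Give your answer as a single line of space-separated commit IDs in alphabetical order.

After op 1 (commit): HEAD=main@B [main=B]
After op 2 (branch): HEAD=main@B [exp=B main=B]
After op 3 (reset): HEAD=main@A [exp=B main=A]
After op 4 (branch): HEAD=main@A [dev=A exp=B main=A]
After op 5 (checkout): HEAD=dev@A [dev=A exp=B main=A]
After op 6 (commit): HEAD=dev@C [dev=C exp=B main=A]
After op 7 (commit): HEAD=dev@D [dev=D exp=B main=A]
After op 8 (checkout): HEAD=exp@B [dev=D exp=B main=A]
After op 9 (commit): HEAD=exp@E [dev=D exp=E main=A]

Answer: A B E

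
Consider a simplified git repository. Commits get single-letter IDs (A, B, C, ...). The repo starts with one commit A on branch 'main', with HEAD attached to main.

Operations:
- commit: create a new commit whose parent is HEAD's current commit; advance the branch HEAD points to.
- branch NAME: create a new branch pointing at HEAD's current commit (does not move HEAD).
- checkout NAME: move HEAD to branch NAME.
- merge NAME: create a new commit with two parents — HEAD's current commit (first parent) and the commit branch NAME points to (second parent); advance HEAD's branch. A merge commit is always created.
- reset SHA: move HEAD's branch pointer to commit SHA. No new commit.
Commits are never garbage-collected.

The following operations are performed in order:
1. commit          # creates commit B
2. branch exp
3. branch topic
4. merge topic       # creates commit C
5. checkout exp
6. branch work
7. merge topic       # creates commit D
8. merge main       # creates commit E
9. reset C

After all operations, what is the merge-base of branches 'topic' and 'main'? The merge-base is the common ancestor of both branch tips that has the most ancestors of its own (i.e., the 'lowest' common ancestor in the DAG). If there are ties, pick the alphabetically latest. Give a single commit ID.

After op 1 (commit): HEAD=main@B [main=B]
After op 2 (branch): HEAD=main@B [exp=B main=B]
After op 3 (branch): HEAD=main@B [exp=B main=B topic=B]
After op 4 (merge): HEAD=main@C [exp=B main=C topic=B]
After op 5 (checkout): HEAD=exp@B [exp=B main=C topic=B]
After op 6 (branch): HEAD=exp@B [exp=B main=C topic=B work=B]
After op 7 (merge): HEAD=exp@D [exp=D main=C topic=B work=B]
After op 8 (merge): HEAD=exp@E [exp=E main=C topic=B work=B]
After op 9 (reset): HEAD=exp@C [exp=C main=C topic=B work=B]
ancestors(topic=B): ['A', 'B']
ancestors(main=C): ['A', 'B', 'C']
common: ['A', 'B']

Answer: B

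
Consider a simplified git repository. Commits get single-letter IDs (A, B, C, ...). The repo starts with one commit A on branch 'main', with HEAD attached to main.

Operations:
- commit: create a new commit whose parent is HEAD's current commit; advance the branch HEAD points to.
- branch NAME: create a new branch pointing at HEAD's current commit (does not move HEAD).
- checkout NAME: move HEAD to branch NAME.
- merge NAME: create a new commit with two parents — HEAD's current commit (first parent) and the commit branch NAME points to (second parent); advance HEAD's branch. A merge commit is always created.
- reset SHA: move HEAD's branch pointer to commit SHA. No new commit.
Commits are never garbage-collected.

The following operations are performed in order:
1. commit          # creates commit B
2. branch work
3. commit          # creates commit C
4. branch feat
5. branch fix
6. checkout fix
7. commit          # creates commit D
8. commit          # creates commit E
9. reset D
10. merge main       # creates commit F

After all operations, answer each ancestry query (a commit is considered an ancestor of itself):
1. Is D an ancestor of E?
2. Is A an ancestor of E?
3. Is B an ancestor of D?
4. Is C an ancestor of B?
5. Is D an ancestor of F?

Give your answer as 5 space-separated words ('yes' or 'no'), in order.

After op 1 (commit): HEAD=main@B [main=B]
After op 2 (branch): HEAD=main@B [main=B work=B]
After op 3 (commit): HEAD=main@C [main=C work=B]
After op 4 (branch): HEAD=main@C [feat=C main=C work=B]
After op 5 (branch): HEAD=main@C [feat=C fix=C main=C work=B]
After op 6 (checkout): HEAD=fix@C [feat=C fix=C main=C work=B]
After op 7 (commit): HEAD=fix@D [feat=C fix=D main=C work=B]
After op 8 (commit): HEAD=fix@E [feat=C fix=E main=C work=B]
After op 9 (reset): HEAD=fix@D [feat=C fix=D main=C work=B]
After op 10 (merge): HEAD=fix@F [feat=C fix=F main=C work=B]
ancestors(E) = {A,B,C,D,E}; D in? yes
ancestors(E) = {A,B,C,D,E}; A in? yes
ancestors(D) = {A,B,C,D}; B in? yes
ancestors(B) = {A,B}; C in? no
ancestors(F) = {A,B,C,D,F}; D in? yes

Answer: yes yes yes no yes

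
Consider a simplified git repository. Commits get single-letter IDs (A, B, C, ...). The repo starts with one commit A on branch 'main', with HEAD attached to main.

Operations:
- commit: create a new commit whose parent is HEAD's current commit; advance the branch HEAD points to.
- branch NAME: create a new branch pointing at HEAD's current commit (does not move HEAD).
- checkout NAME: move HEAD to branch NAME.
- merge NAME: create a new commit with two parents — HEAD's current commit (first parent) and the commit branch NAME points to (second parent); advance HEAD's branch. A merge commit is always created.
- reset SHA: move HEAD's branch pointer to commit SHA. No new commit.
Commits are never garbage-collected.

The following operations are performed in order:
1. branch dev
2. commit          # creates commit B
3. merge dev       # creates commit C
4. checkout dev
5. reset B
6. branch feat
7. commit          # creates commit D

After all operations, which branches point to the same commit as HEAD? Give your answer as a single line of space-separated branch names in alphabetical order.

Answer: dev

Derivation:
After op 1 (branch): HEAD=main@A [dev=A main=A]
After op 2 (commit): HEAD=main@B [dev=A main=B]
After op 3 (merge): HEAD=main@C [dev=A main=C]
After op 4 (checkout): HEAD=dev@A [dev=A main=C]
After op 5 (reset): HEAD=dev@B [dev=B main=C]
After op 6 (branch): HEAD=dev@B [dev=B feat=B main=C]
After op 7 (commit): HEAD=dev@D [dev=D feat=B main=C]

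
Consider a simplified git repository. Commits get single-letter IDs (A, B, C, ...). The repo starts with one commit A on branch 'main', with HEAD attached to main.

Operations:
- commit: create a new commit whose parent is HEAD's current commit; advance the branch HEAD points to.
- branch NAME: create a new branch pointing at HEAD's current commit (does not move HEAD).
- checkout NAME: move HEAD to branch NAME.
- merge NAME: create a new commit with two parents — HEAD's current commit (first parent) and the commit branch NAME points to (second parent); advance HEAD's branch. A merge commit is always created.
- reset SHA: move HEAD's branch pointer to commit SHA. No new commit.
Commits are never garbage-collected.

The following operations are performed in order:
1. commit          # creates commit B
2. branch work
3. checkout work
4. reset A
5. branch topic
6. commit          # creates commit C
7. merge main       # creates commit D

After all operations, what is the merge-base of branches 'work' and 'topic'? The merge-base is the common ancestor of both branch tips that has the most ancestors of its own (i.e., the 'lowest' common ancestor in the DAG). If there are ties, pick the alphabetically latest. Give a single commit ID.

Answer: A

Derivation:
After op 1 (commit): HEAD=main@B [main=B]
After op 2 (branch): HEAD=main@B [main=B work=B]
After op 3 (checkout): HEAD=work@B [main=B work=B]
After op 4 (reset): HEAD=work@A [main=B work=A]
After op 5 (branch): HEAD=work@A [main=B topic=A work=A]
After op 6 (commit): HEAD=work@C [main=B topic=A work=C]
After op 7 (merge): HEAD=work@D [main=B topic=A work=D]
ancestors(work=D): ['A', 'B', 'C', 'D']
ancestors(topic=A): ['A']
common: ['A']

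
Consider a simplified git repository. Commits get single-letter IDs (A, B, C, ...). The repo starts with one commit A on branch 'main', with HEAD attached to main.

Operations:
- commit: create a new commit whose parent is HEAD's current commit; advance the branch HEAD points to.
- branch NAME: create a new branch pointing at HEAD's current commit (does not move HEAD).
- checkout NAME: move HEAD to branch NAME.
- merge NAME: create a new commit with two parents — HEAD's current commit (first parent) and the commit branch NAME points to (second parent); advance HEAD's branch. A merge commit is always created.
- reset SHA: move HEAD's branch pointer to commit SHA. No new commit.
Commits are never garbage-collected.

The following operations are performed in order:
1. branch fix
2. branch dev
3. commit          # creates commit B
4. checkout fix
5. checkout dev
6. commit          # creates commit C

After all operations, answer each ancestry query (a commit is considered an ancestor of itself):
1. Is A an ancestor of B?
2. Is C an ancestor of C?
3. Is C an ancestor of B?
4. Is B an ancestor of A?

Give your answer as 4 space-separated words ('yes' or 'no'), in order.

Answer: yes yes no no

Derivation:
After op 1 (branch): HEAD=main@A [fix=A main=A]
After op 2 (branch): HEAD=main@A [dev=A fix=A main=A]
After op 3 (commit): HEAD=main@B [dev=A fix=A main=B]
After op 4 (checkout): HEAD=fix@A [dev=A fix=A main=B]
After op 5 (checkout): HEAD=dev@A [dev=A fix=A main=B]
After op 6 (commit): HEAD=dev@C [dev=C fix=A main=B]
ancestors(B) = {A,B}; A in? yes
ancestors(C) = {A,C}; C in? yes
ancestors(B) = {A,B}; C in? no
ancestors(A) = {A}; B in? no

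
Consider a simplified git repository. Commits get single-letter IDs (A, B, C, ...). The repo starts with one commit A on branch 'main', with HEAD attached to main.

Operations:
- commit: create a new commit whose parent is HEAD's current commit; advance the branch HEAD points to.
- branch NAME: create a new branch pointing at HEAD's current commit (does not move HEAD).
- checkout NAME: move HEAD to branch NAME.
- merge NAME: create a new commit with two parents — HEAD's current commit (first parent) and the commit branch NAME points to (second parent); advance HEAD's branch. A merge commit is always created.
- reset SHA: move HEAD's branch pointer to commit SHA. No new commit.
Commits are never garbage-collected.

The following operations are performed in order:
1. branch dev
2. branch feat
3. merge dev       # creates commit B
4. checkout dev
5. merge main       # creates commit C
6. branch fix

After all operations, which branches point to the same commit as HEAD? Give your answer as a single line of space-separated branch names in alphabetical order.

After op 1 (branch): HEAD=main@A [dev=A main=A]
After op 2 (branch): HEAD=main@A [dev=A feat=A main=A]
After op 3 (merge): HEAD=main@B [dev=A feat=A main=B]
After op 4 (checkout): HEAD=dev@A [dev=A feat=A main=B]
After op 5 (merge): HEAD=dev@C [dev=C feat=A main=B]
After op 6 (branch): HEAD=dev@C [dev=C feat=A fix=C main=B]

Answer: dev fix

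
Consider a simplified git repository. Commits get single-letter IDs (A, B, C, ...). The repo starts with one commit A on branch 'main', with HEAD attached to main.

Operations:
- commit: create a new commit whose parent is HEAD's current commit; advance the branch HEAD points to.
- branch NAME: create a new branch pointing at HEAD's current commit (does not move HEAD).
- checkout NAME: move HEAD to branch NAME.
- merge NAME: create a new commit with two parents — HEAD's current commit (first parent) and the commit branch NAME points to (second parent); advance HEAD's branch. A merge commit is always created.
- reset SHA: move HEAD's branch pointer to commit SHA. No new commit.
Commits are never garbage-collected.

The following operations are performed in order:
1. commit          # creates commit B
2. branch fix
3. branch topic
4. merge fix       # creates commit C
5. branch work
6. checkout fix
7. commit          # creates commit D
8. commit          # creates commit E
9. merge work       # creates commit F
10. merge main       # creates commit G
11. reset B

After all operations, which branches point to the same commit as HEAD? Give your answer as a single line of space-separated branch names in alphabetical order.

After op 1 (commit): HEAD=main@B [main=B]
After op 2 (branch): HEAD=main@B [fix=B main=B]
After op 3 (branch): HEAD=main@B [fix=B main=B topic=B]
After op 4 (merge): HEAD=main@C [fix=B main=C topic=B]
After op 5 (branch): HEAD=main@C [fix=B main=C topic=B work=C]
After op 6 (checkout): HEAD=fix@B [fix=B main=C topic=B work=C]
After op 7 (commit): HEAD=fix@D [fix=D main=C topic=B work=C]
After op 8 (commit): HEAD=fix@E [fix=E main=C topic=B work=C]
After op 9 (merge): HEAD=fix@F [fix=F main=C topic=B work=C]
After op 10 (merge): HEAD=fix@G [fix=G main=C topic=B work=C]
After op 11 (reset): HEAD=fix@B [fix=B main=C topic=B work=C]

Answer: fix topic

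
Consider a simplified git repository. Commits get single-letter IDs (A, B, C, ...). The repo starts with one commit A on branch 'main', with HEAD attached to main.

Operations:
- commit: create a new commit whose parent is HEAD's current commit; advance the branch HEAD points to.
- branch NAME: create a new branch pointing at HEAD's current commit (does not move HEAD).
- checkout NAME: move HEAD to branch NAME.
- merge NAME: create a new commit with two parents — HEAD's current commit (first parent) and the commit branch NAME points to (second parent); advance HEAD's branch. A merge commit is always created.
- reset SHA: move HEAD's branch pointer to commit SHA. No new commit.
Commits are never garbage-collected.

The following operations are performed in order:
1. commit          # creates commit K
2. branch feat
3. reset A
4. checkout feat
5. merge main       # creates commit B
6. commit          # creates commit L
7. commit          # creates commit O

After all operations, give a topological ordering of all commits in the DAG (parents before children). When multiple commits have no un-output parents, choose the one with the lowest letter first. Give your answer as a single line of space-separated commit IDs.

After op 1 (commit): HEAD=main@K [main=K]
After op 2 (branch): HEAD=main@K [feat=K main=K]
After op 3 (reset): HEAD=main@A [feat=K main=A]
After op 4 (checkout): HEAD=feat@K [feat=K main=A]
After op 5 (merge): HEAD=feat@B [feat=B main=A]
After op 6 (commit): HEAD=feat@L [feat=L main=A]
After op 7 (commit): HEAD=feat@O [feat=O main=A]
commit A: parents=[]
commit B: parents=['K', 'A']
commit K: parents=['A']
commit L: parents=['B']
commit O: parents=['L']

Answer: A K B L O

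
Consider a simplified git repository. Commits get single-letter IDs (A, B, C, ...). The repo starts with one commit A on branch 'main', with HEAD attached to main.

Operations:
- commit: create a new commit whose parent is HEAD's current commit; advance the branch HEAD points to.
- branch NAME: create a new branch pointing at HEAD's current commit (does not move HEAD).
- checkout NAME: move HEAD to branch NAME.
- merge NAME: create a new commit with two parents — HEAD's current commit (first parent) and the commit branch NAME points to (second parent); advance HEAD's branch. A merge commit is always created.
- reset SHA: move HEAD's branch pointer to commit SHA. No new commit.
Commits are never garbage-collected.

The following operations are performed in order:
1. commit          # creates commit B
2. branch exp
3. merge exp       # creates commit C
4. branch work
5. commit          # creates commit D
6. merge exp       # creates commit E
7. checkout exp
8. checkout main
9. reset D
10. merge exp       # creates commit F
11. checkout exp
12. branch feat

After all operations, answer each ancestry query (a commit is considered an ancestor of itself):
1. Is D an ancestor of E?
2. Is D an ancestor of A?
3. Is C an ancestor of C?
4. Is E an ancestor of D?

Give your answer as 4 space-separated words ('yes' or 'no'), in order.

After op 1 (commit): HEAD=main@B [main=B]
After op 2 (branch): HEAD=main@B [exp=B main=B]
After op 3 (merge): HEAD=main@C [exp=B main=C]
After op 4 (branch): HEAD=main@C [exp=B main=C work=C]
After op 5 (commit): HEAD=main@D [exp=B main=D work=C]
After op 6 (merge): HEAD=main@E [exp=B main=E work=C]
After op 7 (checkout): HEAD=exp@B [exp=B main=E work=C]
After op 8 (checkout): HEAD=main@E [exp=B main=E work=C]
After op 9 (reset): HEAD=main@D [exp=B main=D work=C]
After op 10 (merge): HEAD=main@F [exp=B main=F work=C]
After op 11 (checkout): HEAD=exp@B [exp=B main=F work=C]
After op 12 (branch): HEAD=exp@B [exp=B feat=B main=F work=C]
ancestors(E) = {A,B,C,D,E}; D in? yes
ancestors(A) = {A}; D in? no
ancestors(C) = {A,B,C}; C in? yes
ancestors(D) = {A,B,C,D}; E in? no

Answer: yes no yes no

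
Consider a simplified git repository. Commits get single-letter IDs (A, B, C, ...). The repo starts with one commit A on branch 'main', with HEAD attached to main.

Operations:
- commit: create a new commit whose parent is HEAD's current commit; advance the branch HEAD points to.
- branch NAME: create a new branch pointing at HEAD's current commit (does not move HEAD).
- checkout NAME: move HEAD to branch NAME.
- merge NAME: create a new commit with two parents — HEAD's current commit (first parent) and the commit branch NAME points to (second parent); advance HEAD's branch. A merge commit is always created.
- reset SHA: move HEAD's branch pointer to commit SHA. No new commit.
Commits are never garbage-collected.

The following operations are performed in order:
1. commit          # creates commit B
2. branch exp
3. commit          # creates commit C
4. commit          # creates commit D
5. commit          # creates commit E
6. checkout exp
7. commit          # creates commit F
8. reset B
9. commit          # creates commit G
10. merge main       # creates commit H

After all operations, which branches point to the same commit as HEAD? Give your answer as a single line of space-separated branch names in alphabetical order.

Answer: exp

Derivation:
After op 1 (commit): HEAD=main@B [main=B]
After op 2 (branch): HEAD=main@B [exp=B main=B]
After op 3 (commit): HEAD=main@C [exp=B main=C]
After op 4 (commit): HEAD=main@D [exp=B main=D]
After op 5 (commit): HEAD=main@E [exp=B main=E]
After op 6 (checkout): HEAD=exp@B [exp=B main=E]
After op 7 (commit): HEAD=exp@F [exp=F main=E]
After op 8 (reset): HEAD=exp@B [exp=B main=E]
After op 9 (commit): HEAD=exp@G [exp=G main=E]
After op 10 (merge): HEAD=exp@H [exp=H main=E]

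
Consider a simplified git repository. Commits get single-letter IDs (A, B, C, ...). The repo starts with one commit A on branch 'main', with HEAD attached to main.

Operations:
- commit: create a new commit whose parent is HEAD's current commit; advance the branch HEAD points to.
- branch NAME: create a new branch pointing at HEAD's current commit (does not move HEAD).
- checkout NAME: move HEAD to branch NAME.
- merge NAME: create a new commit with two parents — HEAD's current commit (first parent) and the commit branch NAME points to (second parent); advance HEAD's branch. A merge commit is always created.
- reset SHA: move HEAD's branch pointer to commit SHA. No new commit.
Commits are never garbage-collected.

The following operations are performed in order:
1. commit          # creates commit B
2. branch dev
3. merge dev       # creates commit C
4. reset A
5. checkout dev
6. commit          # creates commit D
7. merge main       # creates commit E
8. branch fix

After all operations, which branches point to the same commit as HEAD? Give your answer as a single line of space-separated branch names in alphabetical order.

Answer: dev fix

Derivation:
After op 1 (commit): HEAD=main@B [main=B]
After op 2 (branch): HEAD=main@B [dev=B main=B]
After op 3 (merge): HEAD=main@C [dev=B main=C]
After op 4 (reset): HEAD=main@A [dev=B main=A]
After op 5 (checkout): HEAD=dev@B [dev=B main=A]
After op 6 (commit): HEAD=dev@D [dev=D main=A]
After op 7 (merge): HEAD=dev@E [dev=E main=A]
After op 8 (branch): HEAD=dev@E [dev=E fix=E main=A]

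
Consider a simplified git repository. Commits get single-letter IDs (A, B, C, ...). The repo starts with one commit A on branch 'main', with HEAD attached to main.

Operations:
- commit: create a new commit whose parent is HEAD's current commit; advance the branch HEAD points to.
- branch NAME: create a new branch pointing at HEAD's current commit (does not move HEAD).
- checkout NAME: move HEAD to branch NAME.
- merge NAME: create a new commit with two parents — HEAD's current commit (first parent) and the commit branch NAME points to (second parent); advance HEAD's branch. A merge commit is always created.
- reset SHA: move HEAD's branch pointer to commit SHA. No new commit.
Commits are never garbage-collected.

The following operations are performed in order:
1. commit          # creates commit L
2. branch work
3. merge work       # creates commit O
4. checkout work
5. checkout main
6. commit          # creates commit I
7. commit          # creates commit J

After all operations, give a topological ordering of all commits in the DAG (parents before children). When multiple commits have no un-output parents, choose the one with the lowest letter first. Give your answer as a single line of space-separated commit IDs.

Answer: A L O I J

Derivation:
After op 1 (commit): HEAD=main@L [main=L]
After op 2 (branch): HEAD=main@L [main=L work=L]
After op 3 (merge): HEAD=main@O [main=O work=L]
After op 4 (checkout): HEAD=work@L [main=O work=L]
After op 5 (checkout): HEAD=main@O [main=O work=L]
After op 6 (commit): HEAD=main@I [main=I work=L]
After op 7 (commit): HEAD=main@J [main=J work=L]
commit A: parents=[]
commit I: parents=['O']
commit J: parents=['I']
commit L: parents=['A']
commit O: parents=['L', 'L']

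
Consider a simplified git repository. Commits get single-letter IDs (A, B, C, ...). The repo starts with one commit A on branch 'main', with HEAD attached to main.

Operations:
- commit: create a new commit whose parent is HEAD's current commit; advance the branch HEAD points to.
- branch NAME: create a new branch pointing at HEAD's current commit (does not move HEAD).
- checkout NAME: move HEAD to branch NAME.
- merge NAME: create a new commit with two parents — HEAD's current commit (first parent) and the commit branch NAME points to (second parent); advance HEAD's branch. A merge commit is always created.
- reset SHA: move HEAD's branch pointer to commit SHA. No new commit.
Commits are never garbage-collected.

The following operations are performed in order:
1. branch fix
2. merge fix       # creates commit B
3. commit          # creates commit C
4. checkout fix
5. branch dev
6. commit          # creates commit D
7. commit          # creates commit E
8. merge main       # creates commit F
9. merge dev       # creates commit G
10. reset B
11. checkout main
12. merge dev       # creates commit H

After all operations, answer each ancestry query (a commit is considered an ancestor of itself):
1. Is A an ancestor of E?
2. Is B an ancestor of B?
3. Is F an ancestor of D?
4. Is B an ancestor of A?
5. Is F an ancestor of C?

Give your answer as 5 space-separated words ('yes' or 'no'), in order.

After op 1 (branch): HEAD=main@A [fix=A main=A]
After op 2 (merge): HEAD=main@B [fix=A main=B]
After op 3 (commit): HEAD=main@C [fix=A main=C]
After op 4 (checkout): HEAD=fix@A [fix=A main=C]
After op 5 (branch): HEAD=fix@A [dev=A fix=A main=C]
After op 6 (commit): HEAD=fix@D [dev=A fix=D main=C]
After op 7 (commit): HEAD=fix@E [dev=A fix=E main=C]
After op 8 (merge): HEAD=fix@F [dev=A fix=F main=C]
After op 9 (merge): HEAD=fix@G [dev=A fix=G main=C]
After op 10 (reset): HEAD=fix@B [dev=A fix=B main=C]
After op 11 (checkout): HEAD=main@C [dev=A fix=B main=C]
After op 12 (merge): HEAD=main@H [dev=A fix=B main=H]
ancestors(E) = {A,D,E}; A in? yes
ancestors(B) = {A,B}; B in? yes
ancestors(D) = {A,D}; F in? no
ancestors(A) = {A}; B in? no
ancestors(C) = {A,B,C}; F in? no

Answer: yes yes no no no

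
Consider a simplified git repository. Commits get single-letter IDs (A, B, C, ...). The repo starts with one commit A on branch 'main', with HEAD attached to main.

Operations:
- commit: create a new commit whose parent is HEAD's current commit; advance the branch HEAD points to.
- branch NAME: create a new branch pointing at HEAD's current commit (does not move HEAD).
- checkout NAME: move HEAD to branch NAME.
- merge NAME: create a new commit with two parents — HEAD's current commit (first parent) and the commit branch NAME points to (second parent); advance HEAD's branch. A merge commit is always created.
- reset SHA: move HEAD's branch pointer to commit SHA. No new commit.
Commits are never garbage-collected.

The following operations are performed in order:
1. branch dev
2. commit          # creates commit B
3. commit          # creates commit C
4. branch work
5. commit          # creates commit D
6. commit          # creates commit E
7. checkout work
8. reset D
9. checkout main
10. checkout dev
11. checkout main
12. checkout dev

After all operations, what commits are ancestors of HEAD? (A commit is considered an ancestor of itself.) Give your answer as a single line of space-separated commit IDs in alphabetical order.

Answer: A

Derivation:
After op 1 (branch): HEAD=main@A [dev=A main=A]
After op 2 (commit): HEAD=main@B [dev=A main=B]
After op 3 (commit): HEAD=main@C [dev=A main=C]
After op 4 (branch): HEAD=main@C [dev=A main=C work=C]
After op 5 (commit): HEAD=main@D [dev=A main=D work=C]
After op 6 (commit): HEAD=main@E [dev=A main=E work=C]
After op 7 (checkout): HEAD=work@C [dev=A main=E work=C]
After op 8 (reset): HEAD=work@D [dev=A main=E work=D]
After op 9 (checkout): HEAD=main@E [dev=A main=E work=D]
After op 10 (checkout): HEAD=dev@A [dev=A main=E work=D]
After op 11 (checkout): HEAD=main@E [dev=A main=E work=D]
After op 12 (checkout): HEAD=dev@A [dev=A main=E work=D]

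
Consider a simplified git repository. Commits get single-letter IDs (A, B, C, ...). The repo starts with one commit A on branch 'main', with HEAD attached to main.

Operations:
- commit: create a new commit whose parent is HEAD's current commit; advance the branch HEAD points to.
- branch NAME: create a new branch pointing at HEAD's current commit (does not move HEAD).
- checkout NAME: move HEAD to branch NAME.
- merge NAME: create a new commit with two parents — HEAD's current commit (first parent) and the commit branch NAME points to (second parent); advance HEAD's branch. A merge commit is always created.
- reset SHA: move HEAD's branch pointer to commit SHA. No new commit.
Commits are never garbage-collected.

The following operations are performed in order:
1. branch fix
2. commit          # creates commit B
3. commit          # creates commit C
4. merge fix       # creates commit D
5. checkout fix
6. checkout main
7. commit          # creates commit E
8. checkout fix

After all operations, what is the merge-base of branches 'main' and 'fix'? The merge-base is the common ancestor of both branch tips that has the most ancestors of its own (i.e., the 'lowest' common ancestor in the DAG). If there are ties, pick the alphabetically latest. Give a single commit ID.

Answer: A

Derivation:
After op 1 (branch): HEAD=main@A [fix=A main=A]
After op 2 (commit): HEAD=main@B [fix=A main=B]
After op 3 (commit): HEAD=main@C [fix=A main=C]
After op 4 (merge): HEAD=main@D [fix=A main=D]
After op 5 (checkout): HEAD=fix@A [fix=A main=D]
After op 6 (checkout): HEAD=main@D [fix=A main=D]
After op 7 (commit): HEAD=main@E [fix=A main=E]
After op 8 (checkout): HEAD=fix@A [fix=A main=E]
ancestors(main=E): ['A', 'B', 'C', 'D', 'E']
ancestors(fix=A): ['A']
common: ['A']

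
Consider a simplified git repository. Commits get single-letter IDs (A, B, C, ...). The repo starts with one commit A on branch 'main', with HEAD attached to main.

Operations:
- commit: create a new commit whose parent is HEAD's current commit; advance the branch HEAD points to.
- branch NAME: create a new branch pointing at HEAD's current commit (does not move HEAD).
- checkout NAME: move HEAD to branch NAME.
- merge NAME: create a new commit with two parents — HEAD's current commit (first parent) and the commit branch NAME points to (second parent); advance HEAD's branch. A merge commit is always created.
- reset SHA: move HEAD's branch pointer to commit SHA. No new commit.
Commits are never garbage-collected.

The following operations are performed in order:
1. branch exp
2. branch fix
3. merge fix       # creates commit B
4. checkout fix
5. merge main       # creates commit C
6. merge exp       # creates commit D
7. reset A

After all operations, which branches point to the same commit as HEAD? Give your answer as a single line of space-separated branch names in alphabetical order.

After op 1 (branch): HEAD=main@A [exp=A main=A]
After op 2 (branch): HEAD=main@A [exp=A fix=A main=A]
After op 3 (merge): HEAD=main@B [exp=A fix=A main=B]
After op 4 (checkout): HEAD=fix@A [exp=A fix=A main=B]
After op 5 (merge): HEAD=fix@C [exp=A fix=C main=B]
After op 6 (merge): HEAD=fix@D [exp=A fix=D main=B]
After op 7 (reset): HEAD=fix@A [exp=A fix=A main=B]

Answer: exp fix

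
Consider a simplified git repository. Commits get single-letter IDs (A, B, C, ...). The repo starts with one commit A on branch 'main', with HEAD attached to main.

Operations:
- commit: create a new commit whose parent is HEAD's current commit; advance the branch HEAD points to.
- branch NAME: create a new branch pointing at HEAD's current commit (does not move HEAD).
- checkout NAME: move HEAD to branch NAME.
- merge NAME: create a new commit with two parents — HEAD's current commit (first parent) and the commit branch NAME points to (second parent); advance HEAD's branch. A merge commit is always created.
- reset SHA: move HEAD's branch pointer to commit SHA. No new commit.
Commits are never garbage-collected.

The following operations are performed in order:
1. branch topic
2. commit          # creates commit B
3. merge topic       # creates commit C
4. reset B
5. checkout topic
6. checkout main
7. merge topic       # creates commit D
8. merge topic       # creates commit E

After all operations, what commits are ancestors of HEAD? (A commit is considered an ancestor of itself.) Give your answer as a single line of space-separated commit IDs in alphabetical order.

Answer: A B D E

Derivation:
After op 1 (branch): HEAD=main@A [main=A topic=A]
After op 2 (commit): HEAD=main@B [main=B topic=A]
After op 3 (merge): HEAD=main@C [main=C topic=A]
After op 4 (reset): HEAD=main@B [main=B topic=A]
After op 5 (checkout): HEAD=topic@A [main=B topic=A]
After op 6 (checkout): HEAD=main@B [main=B topic=A]
After op 7 (merge): HEAD=main@D [main=D topic=A]
After op 8 (merge): HEAD=main@E [main=E topic=A]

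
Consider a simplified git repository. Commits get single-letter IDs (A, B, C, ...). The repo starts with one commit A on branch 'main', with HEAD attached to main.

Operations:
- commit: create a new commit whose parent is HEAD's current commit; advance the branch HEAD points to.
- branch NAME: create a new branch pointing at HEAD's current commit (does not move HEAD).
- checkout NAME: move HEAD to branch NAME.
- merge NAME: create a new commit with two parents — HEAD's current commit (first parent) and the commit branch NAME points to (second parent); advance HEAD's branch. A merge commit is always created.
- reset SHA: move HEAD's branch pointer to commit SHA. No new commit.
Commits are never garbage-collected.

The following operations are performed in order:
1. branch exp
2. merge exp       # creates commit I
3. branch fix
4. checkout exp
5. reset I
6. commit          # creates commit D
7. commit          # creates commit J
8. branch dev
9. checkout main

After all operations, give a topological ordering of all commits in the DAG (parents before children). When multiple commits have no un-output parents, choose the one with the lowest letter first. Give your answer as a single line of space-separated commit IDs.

Answer: A I D J

Derivation:
After op 1 (branch): HEAD=main@A [exp=A main=A]
After op 2 (merge): HEAD=main@I [exp=A main=I]
After op 3 (branch): HEAD=main@I [exp=A fix=I main=I]
After op 4 (checkout): HEAD=exp@A [exp=A fix=I main=I]
After op 5 (reset): HEAD=exp@I [exp=I fix=I main=I]
After op 6 (commit): HEAD=exp@D [exp=D fix=I main=I]
After op 7 (commit): HEAD=exp@J [exp=J fix=I main=I]
After op 8 (branch): HEAD=exp@J [dev=J exp=J fix=I main=I]
After op 9 (checkout): HEAD=main@I [dev=J exp=J fix=I main=I]
commit A: parents=[]
commit D: parents=['I']
commit I: parents=['A', 'A']
commit J: parents=['D']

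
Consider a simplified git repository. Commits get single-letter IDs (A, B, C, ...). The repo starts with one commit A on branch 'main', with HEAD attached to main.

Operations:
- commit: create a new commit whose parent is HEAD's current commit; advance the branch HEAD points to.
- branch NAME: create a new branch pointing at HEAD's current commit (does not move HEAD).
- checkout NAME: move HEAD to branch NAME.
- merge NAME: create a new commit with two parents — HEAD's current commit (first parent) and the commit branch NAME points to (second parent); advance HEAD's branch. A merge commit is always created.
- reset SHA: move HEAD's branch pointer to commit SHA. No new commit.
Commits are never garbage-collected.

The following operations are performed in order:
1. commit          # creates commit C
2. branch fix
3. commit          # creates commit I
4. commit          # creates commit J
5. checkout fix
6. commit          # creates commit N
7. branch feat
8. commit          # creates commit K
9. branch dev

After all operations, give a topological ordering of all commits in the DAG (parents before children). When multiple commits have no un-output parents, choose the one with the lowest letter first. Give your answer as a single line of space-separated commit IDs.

After op 1 (commit): HEAD=main@C [main=C]
After op 2 (branch): HEAD=main@C [fix=C main=C]
After op 3 (commit): HEAD=main@I [fix=C main=I]
After op 4 (commit): HEAD=main@J [fix=C main=J]
After op 5 (checkout): HEAD=fix@C [fix=C main=J]
After op 6 (commit): HEAD=fix@N [fix=N main=J]
After op 7 (branch): HEAD=fix@N [feat=N fix=N main=J]
After op 8 (commit): HEAD=fix@K [feat=N fix=K main=J]
After op 9 (branch): HEAD=fix@K [dev=K feat=N fix=K main=J]
commit A: parents=[]
commit C: parents=['A']
commit I: parents=['C']
commit J: parents=['I']
commit K: parents=['N']
commit N: parents=['C']

Answer: A C I J N K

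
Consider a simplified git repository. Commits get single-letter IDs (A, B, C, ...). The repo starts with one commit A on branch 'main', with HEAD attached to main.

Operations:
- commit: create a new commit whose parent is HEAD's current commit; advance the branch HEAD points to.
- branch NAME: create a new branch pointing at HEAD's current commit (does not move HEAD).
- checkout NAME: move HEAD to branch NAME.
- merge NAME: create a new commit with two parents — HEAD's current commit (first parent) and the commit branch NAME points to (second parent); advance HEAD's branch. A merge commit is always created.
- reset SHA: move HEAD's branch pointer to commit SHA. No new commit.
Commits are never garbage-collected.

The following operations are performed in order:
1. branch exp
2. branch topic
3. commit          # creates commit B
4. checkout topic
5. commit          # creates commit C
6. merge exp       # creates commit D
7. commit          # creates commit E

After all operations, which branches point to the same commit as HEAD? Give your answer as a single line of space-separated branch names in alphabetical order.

After op 1 (branch): HEAD=main@A [exp=A main=A]
After op 2 (branch): HEAD=main@A [exp=A main=A topic=A]
After op 3 (commit): HEAD=main@B [exp=A main=B topic=A]
After op 4 (checkout): HEAD=topic@A [exp=A main=B topic=A]
After op 5 (commit): HEAD=topic@C [exp=A main=B topic=C]
After op 6 (merge): HEAD=topic@D [exp=A main=B topic=D]
After op 7 (commit): HEAD=topic@E [exp=A main=B topic=E]

Answer: topic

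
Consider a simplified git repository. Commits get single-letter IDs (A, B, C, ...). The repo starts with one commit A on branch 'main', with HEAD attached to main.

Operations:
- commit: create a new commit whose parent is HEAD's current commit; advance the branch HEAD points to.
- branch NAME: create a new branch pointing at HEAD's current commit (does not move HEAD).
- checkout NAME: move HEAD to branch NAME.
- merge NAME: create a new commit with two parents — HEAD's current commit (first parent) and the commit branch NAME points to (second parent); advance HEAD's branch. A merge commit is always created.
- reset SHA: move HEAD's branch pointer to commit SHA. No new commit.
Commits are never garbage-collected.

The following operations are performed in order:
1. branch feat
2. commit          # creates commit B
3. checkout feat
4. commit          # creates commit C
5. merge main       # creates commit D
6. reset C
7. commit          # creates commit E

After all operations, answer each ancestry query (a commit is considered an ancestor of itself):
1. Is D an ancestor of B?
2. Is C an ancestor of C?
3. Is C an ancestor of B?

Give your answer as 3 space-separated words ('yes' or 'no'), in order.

After op 1 (branch): HEAD=main@A [feat=A main=A]
After op 2 (commit): HEAD=main@B [feat=A main=B]
After op 3 (checkout): HEAD=feat@A [feat=A main=B]
After op 4 (commit): HEAD=feat@C [feat=C main=B]
After op 5 (merge): HEAD=feat@D [feat=D main=B]
After op 6 (reset): HEAD=feat@C [feat=C main=B]
After op 7 (commit): HEAD=feat@E [feat=E main=B]
ancestors(B) = {A,B}; D in? no
ancestors(C) = {A,C}; C in? yes
ancestors(B) = {A,B}; C in? no

Answer: no yes no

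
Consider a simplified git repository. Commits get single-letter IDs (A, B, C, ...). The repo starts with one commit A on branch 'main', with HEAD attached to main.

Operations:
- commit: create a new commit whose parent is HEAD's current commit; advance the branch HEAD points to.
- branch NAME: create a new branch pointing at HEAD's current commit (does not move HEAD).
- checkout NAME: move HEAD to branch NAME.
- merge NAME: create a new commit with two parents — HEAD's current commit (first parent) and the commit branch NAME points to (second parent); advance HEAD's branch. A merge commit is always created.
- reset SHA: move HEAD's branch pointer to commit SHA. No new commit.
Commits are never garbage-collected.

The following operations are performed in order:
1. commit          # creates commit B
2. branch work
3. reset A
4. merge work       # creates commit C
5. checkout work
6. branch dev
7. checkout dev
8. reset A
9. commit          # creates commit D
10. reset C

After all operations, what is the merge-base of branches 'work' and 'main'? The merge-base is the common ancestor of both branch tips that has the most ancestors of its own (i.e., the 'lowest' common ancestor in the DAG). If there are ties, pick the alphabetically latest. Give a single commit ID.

Answer: B

Derivation:
After op 1 (commit): HEAD=main@B [main=B]
After op 2 (branch): HEAD=main@B [main=B work=B]
After op 3 (reset): HEAD=main@A [main=A work=B]
After op 4 (merge): HEAD=main@C [main=C work=B]
After op 5 (checkout): HEAD=work@B [main=C work=B]
After op 6 (branch): HEAD=work@B [dev=B main=C work=B]
After op 7 (checkout): HEAD=dev@B [dev=B main=C work=B]
After op 8 (reset): HEAD=dev@A [dev=A main=C work=B]
After op 9 (commit): HEAD=dev@D [dev=D main=C work=B]
After op 10 (reset): HEAD=dev@C [dev=C main=C work=B]
ancestors(work=B): ['A', 'B']
ancestors(main=C): ['A', 'B', 'C']
common: ['A', 'B']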